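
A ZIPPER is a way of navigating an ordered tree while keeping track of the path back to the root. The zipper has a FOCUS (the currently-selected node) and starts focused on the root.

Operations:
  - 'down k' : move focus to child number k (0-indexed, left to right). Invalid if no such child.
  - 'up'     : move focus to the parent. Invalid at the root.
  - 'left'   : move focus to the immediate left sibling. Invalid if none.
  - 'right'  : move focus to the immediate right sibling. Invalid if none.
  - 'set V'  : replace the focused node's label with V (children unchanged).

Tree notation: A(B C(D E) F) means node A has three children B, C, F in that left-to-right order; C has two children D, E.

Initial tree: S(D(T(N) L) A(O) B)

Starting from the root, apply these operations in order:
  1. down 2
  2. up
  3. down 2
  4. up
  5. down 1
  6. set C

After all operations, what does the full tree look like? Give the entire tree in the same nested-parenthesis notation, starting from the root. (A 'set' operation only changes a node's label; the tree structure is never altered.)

Answer: S(D(T(N) L) C(O) B)

Derivation:
Step 1 (down 2): focus=B path=2 depth=1 children=[] left=['D', 'A'] right=[] parent=S
Step 2 (up): focus=S path=root depth=0 children=['D', 'A', 'B'] (at root)
Step 3 (down 2): focus=B path=2 depth=1 children=[] left=['D', 'A'] right=[] parent=S
Step 4 (up): focus=S path=root depth=0 children=['D', 'A', 'B'] (at root)
Step 5 (down 1): focus=A path=1 depth=1 children=['O'] left=['D'] right=['B'] parent=S
Step 6 (set C): focus=C path=1 depth=1 children=['O'] left=['D'] right=['B'] parent=S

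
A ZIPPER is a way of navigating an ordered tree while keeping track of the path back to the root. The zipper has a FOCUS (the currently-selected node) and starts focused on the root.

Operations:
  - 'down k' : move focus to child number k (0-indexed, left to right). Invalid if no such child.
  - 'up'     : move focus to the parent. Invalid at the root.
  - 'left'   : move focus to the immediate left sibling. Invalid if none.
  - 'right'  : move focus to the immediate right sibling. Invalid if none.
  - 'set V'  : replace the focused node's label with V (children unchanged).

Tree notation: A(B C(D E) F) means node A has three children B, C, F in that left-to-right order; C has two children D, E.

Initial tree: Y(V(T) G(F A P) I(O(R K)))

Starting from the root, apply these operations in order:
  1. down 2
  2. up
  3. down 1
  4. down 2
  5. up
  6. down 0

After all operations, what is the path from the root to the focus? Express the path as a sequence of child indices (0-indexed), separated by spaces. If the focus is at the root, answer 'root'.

Answer: 1 0

Derivation:
Step 1 (down 2): focus=I path=2 depth=1 children=['O'] left=['V', 'G'] right=[] parent=Y
Step 2 (up): focus=Y path=root depth=0 children=['V', 'G', 'I'] (at root)
Step 3 (down 1): focus=G path=1 depth=1 children=['F', 'A', 'P'] left=['V'] right=['I'] parent=Y
Step 4 (down 2): focus=P path=1/2 depth=2 children=[] left=['F', 'A'] right=[] parent=G
Step 5 (up): focus=G path=1 depth=1 children=['F', 'A', 'P'] left=['V'] right=['I'] parent=Y
Step 6 (down 0): focus=F path=1/0 depth=2 children=[] left=[] right=['A', 'P'] parent=G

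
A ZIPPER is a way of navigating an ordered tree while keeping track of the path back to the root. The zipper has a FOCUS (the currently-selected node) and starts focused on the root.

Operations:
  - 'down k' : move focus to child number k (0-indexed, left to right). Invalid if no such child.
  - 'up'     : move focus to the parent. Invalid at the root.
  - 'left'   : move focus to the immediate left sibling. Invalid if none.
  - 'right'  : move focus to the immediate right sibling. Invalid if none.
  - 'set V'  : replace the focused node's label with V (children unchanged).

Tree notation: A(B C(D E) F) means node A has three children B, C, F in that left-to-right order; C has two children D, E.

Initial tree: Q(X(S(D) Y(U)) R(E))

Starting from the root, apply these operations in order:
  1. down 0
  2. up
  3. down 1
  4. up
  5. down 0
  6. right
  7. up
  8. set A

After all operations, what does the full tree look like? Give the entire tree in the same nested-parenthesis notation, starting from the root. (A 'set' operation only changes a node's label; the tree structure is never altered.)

Answer: A(X(S(D) Y(U)) R(E))

Derivation:
Step 1 (down 0): focus=X path=0 depth=1 children=['S', 'Y'] left=[] right=['R'] parent=Q
Step 2 (up): focus=Q path=root depth=0 children=['X', 'R'] (at root)
Step 3 (down 1): focus=R path=1 depth=1 children=['E'] left=['X'] right=[] parent=Q
Step 4 (up): focus=Q path=root depth=0 children=['X', 'R'] (at root)
Step 5 (down 0): focus=X path=0 depth=1 children=['S', 'Y'] left=[] right=['R'] parent=Q
Step 6 (right): focus=R path=1 depth=1 children=['E'] left=['X'] right=[] parent=Q
Step 7 (up): focus=Q path=root depth=0 children=['X', 'R'] (at root)
Step 8 (set A): focus=A path=root depth=0 children=['X', 'R'] (at root)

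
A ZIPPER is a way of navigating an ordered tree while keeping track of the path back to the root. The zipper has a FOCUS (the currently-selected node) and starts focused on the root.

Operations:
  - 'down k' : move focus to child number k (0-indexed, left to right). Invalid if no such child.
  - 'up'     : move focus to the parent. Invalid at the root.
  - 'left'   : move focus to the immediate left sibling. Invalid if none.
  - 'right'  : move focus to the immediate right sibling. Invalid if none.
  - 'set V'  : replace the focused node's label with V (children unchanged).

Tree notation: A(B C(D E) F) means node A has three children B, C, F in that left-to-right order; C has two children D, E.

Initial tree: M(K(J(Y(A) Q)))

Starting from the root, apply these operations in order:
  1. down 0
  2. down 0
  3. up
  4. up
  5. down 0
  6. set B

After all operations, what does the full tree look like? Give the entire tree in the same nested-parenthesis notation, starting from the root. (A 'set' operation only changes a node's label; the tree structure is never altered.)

Step 1 (down 0): focus=K path=0 depth=1 children=['J'] left=[] right=[] parent=M
Step 2 (down 0): focus=J path=0/0 depth=2 children=['Y', 'Q'] left=[] right=[] parent=K
Step 3 (up): focus=K path=0 depth=1 children=['J'] left=[] right=[] parent=M
Step 4 (up): focus=M path=root depth=0 children=['K'] (at root)
Step 5 (down 0): focus=K path=0 depth=1 children=['J'] left=[] right=[] parent=M
Step 6 (set B): focus=B path=0 depth=1 children=['J'] left=[] right=[] parent=M

Answer: M(B(J(Y(A) Q)))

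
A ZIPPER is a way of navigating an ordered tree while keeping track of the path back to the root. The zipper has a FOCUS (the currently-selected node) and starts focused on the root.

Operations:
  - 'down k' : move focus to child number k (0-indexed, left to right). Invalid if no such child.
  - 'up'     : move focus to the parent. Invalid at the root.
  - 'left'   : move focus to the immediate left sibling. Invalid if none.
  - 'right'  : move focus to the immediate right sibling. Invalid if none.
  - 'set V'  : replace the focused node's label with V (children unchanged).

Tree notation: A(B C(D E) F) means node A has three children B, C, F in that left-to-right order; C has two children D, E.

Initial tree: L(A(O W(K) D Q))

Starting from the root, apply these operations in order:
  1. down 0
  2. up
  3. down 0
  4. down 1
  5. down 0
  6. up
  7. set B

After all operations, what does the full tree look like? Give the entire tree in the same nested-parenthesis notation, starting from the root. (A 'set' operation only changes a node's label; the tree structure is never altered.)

Step 1 (down 0): focus=A path=0 depth=1 children=['O', 'W', 'D', 'Q'] left=[] right=[] parent=L
Step 2 (up): focus=L path=root depth=0 children=['A'] (at root)
Step 3 (down 0): focus=A path=0 depth=1 children=['O', 'W', 'D', 'Q'] left=[] right=[] parent=L
Step 4 (down 1): focus=W path=0/1 depth=2 children=['K'] left=['O'] right=['D', 'Q'] parent=A
Step 5 (down 0): focus=K path=0/1/0 depth=3 children=[] left=[] right=[] parent=W
Step 6 (up): focus=W path=0/1 depth=2 children=['K'] left=['O'] right=['D', 'Q'] parent=A
Step 7 (set B): focus=B path=0/1 depth=2 children=['K'] left=['O'] right=['D', 'Q'] parent=A

Answer: L(A(O B(K) D Q))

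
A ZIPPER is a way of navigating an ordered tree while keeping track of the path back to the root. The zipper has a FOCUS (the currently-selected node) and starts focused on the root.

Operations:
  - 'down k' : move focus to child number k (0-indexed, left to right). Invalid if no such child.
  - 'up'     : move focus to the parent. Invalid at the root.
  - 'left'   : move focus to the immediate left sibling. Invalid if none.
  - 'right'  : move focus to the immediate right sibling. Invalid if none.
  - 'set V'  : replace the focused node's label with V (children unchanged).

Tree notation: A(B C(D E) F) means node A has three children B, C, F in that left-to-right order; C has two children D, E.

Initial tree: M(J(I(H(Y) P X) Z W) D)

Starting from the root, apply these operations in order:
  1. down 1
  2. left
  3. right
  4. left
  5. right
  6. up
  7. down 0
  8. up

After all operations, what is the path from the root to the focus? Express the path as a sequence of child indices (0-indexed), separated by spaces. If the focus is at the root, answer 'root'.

Step 1 (down 1): focus=D path=1 depth=1 children=[] left=['J'] right=[] parent=M
Step 2 (left): focus=J path=0 depth=1 children=['I', 'Z', 'W'] left=[] right=['D'] parent=M
Step 3 (right): focus=D path=1 depth=1 children=[] left=['J'] right=[] parent=M
Step 4 (left): focus=J path=0 depth=1 children=['I', 'Z', 'W'] left=[] right=['D'] parent=M
Step 5 (right): focus=D path=1 depth=1 children=[] left=['J'] right=[] parent=M
Step 6 (up): focus=M path=root depth=0 children=['J', 'D'] (at root)
Step 7 (down 0): focus=J path=0 depth=1 children=['I', 'Z', 'W'] left=[] right=['D'] parent=M
Step 8 (up): focus=M path=root depth=0 children=['J', 'D'] (at root)

Answer: root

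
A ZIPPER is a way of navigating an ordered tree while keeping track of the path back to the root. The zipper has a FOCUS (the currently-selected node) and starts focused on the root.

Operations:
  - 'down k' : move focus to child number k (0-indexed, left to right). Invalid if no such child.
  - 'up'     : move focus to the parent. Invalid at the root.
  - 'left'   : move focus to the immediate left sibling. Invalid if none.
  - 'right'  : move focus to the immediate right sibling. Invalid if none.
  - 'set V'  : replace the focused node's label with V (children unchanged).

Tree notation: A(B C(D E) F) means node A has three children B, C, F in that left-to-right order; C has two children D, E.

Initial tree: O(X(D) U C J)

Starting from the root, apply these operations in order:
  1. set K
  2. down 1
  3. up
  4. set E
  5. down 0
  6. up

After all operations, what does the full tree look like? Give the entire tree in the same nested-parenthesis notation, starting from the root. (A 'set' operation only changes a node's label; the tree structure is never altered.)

Step 1 (set K): focus=K path=root depth=0 children=['X', 'U', 'C', 'J'] (at root)
Step 2 (down 1): focus=U path=1 depth=1 children=[] left=['X'] right=['C', 'J'] parent=K
Step 3 (up): focus=K path=root depth=0 children=['X', 'U', 'C', 'J'] (at root)
Step 4 (set E): focus=E path=root depth=0 children=['X', 'U', 'C', 'J'] (at root)
Step 5 (down 0): focus=X path=0 depth=1 children=['D'] left=[] right=['U', 'C', 'J'] parent=E
Step 6 (up): focus=E path=root depth=0 children=['X', 'U', 'C', 'J'] (at root)

Answer: E(X(D) U C J)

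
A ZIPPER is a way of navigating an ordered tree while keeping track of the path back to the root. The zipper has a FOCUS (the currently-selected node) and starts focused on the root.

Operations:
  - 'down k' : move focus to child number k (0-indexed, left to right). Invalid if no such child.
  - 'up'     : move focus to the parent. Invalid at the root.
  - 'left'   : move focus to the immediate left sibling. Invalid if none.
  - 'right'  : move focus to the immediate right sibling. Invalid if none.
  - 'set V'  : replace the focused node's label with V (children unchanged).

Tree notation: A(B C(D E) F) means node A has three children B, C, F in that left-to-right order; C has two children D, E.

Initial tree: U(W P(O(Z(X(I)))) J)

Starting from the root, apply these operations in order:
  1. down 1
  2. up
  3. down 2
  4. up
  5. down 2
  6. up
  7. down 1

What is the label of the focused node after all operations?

Answer: P

Derivation:
Step 1 (down 1): focus=P path=1 depth=1 children=['O'] left=['W'] right=['J'] parent=U
Step 2 (up): focus=U path=root depth=0 children=['W', 'P', 'J'] (at root)
Step 3 (down 2): focus=J path=2 depth=1 children=[] left=['W', 'P'] right=[] parent=U
Step 4 (up): focus=U path=root depth=0 children=['W', 'P', 'J'] (at root)
Step 5 (down 2): focus=J path=2 depth=1 children=[] left=['W', 'P'] right=[] parent=U
Step 6 (up): focus=U path=root depth=0 children=['W', 'P', 'J'] (at root)
Step 7 (down 1): focus=P path=1 depth=1 children=['O'] left=['W'] right=['J'] parent=U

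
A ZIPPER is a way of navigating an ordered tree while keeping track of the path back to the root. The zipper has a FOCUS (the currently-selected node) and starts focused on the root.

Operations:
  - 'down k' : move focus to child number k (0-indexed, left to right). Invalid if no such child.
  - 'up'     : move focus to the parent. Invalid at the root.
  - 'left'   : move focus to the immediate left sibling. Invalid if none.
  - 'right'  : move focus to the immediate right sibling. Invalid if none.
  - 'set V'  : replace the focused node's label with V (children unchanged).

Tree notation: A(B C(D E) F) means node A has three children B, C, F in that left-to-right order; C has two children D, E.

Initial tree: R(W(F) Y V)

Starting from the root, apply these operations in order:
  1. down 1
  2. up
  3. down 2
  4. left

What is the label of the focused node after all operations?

Step 1 (down 1): focus=Y path=1 depth=1 children=[] left=['W'] right=['V'] parent=R
Step 2 (up): focus=R path=root depth=0 children=['W', 'Y', 'V'] (at root)
Step 3 (down 2): focus=V path=2 depth=1 children=[] left=['W', 'Y'] right=[] parent=R
Step 4 (left): focus=Y path=1 depth=1 children=[] left=['W'] right=['V'] parent=R

Answer: Y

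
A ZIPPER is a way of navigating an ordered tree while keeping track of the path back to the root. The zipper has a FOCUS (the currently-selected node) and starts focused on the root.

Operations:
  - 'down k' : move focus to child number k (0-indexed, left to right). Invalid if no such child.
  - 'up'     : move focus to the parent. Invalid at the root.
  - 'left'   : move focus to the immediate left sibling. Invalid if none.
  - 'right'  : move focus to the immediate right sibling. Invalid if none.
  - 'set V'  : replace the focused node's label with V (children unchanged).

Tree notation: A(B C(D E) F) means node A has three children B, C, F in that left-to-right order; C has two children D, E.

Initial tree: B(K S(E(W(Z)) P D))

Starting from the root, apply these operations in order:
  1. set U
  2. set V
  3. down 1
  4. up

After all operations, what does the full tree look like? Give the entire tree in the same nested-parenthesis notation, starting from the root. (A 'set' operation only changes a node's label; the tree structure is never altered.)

Step 1 (set U): focus=U path=root depth=0 children=['K', 'S'] (at root)
Step 2 (set V): focus=V path=root depth=0 children=['K', 'S'] (at root)
Step 3 (down 1): focus=S path=1 depth=1 children=['E', 'P', 'D'] left=['K'] right=[] parent=V
Step 4 (up): focus=V path=root depth=0 children=['K', 'S'] (at root)

Answer: V(K S(E(W(Z)) P D))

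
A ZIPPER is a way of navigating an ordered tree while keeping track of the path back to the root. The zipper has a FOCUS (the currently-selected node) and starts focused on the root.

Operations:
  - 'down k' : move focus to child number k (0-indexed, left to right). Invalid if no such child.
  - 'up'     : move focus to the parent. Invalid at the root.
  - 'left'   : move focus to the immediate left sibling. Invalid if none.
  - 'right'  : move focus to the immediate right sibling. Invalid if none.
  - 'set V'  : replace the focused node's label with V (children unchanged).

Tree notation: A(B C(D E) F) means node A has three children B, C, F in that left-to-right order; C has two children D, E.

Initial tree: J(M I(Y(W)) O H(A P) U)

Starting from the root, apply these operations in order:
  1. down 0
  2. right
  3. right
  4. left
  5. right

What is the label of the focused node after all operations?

Step 1 (down 0): focus=M path=0 depth=1 children=[] left=[] right=['I', 'O', 'H', 'U'] parent=J
Step 2 (right): focus=I path=1 depth=1 children=['Y'] left=['M'] right=['O', 'H', 'U'] parent=J
Step 3 (right): focus=O path=2 depth=1 children=[] left=['M', 'I'] right=['H', 'U'] parent=J
Step 4 (left): focus=I path=1 depth=1 children=['Y'] left=['M'] right=['O', 'H', 'U'] parent=J
Step 5 (right): focus=O path=2 depth=1 children=[] left=['M', 'I'] right=['H', 'U'] parent=J

Answer: O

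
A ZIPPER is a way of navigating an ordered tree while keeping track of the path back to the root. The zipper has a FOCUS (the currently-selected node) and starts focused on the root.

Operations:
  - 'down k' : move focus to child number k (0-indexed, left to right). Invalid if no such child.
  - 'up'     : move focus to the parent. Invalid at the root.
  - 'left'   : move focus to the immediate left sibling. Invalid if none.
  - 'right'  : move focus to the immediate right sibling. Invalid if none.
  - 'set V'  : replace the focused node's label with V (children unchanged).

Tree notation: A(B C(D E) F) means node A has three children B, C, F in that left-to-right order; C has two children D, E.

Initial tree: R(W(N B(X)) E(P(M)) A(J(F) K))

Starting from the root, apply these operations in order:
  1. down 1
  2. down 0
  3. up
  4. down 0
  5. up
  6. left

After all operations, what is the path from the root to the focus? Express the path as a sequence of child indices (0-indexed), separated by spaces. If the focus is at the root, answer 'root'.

Step 1 (down 1): focus=E path=1 depth=1 children=['P'] left=['W'] right=['A'] parent=R
Step 2 (down 0): focus=P path=1/0 depth=2 children=['M'] left=[] right=[] parent=E
Step 3 (up): focus=E path=1 depth=1 children=['P'] left=['W'] right=['A'] parent=R
Step 4 (down 0): focus=P path=1/0 depth=2 children=['M'] left=[] right=[] parent=E
Step 5 (up): focus=E path=1 depth=1 children=['P'] left=['W'] right=['A'] parent=R
Step 6 (left): focus=W path=0 depth=1 children=['N', 'B'] left=[] right=['E', 'A'] parent=R

Answer: 0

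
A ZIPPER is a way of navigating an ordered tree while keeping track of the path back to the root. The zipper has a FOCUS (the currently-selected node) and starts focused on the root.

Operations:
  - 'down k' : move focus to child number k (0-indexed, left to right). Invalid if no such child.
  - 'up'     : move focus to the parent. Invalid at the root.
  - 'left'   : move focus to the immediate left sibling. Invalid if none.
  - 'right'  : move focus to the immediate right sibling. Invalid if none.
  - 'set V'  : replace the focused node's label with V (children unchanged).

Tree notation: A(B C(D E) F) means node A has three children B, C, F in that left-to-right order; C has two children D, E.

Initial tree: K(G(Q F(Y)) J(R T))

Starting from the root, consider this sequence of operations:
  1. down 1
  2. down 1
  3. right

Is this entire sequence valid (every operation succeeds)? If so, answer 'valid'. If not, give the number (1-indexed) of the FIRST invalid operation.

Answer: 3

Derivation:
Step 1 (down 1): focus=J path=1 depth=1 children=['R', 'T'] left=['G'] right=[] parent=K
Step 2 (down 1): focus=T path=1/1 depth=2 children=[] left=['R'] right=[] parent=J
Step 3 (right): INVALID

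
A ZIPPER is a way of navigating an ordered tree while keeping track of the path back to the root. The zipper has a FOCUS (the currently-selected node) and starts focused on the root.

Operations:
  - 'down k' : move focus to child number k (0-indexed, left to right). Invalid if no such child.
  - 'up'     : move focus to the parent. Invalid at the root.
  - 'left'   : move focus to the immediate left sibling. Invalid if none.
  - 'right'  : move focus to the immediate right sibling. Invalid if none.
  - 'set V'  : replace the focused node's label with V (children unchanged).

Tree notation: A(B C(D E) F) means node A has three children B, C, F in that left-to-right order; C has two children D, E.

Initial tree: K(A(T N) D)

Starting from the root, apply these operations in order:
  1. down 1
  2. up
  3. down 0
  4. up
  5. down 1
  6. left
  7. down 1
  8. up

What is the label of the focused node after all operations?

Answer: A

Derivation:
Step 1 (down 1): focus=D path=1 depth=1 children=[] left=['A'] right=[] parent=K
Step 2 (up): focus=K path=root depth=0 children=['A', 'D'] (at root)
Step 3 (down 0): focus=A path=0 depth=1 children=['T', 'N'] left=[] right=['D'] parent=K
Step 4 (up): focus=K path=root depth=0 children=['A', 'D'] (at root)
Step 5 (down 1): focus=D path=1 depth=1 children=[] left=['A'] right=[] parent=K
Step 6 (left): focus=A path=0 depth=1 children=['T', 'N'] left=[] right=['D'] parent=K
Step 7 (down 1): focus=N path=0/1 depth=2 children=[] left=['T'] right=[] parent=A
Step 8 (up): focus=A path=0 depth=1 children=['T', 'N'] left=[] right=['D'] parent=K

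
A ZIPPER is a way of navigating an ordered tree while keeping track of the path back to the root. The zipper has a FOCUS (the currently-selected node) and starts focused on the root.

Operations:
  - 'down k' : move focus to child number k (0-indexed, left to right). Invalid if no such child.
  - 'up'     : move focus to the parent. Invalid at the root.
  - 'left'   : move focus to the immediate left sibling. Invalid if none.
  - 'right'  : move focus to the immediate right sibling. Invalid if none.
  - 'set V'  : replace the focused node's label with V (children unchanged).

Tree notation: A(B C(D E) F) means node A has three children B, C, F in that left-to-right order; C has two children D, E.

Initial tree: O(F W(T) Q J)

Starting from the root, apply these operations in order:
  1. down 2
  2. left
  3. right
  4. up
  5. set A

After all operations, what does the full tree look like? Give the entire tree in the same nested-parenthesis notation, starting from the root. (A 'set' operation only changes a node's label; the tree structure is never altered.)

Step 1 (down 2): focus=Q path=2 depth=1 children=[] left=['F', 'W'] right=['J'] parent=O
Step 2 (left): focus=W path=1 depth=1 children=['T'] left=['F'] right=['Q', 'J'] parent=O
Step 3 (right): focus=Q path=2 depth=1 children=[] left=['F', 'W'] right=['J'] parent=O
Step 4 (up): focus=O path=root depth=0 children=['F', 'W', 'Q', 'J'] (at root)
Step 5 (set A): focus=A path=root depth=0 children=['F', 'W', 'Q', 'J'] (at root)

Answer: A(F W(T) Q J)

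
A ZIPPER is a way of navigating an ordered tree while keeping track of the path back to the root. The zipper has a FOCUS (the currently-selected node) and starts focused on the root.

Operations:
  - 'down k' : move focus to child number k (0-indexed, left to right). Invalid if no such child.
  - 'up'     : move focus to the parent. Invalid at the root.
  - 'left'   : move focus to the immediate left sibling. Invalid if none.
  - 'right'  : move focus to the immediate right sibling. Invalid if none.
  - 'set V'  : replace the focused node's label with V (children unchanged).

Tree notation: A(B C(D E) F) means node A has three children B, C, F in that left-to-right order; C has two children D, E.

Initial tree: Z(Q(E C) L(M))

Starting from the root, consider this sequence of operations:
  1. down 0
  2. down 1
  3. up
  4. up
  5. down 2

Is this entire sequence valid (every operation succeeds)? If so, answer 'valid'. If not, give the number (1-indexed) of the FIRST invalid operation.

Answer: 5

Derivation:
Step 1 (down 0): focus=Q path=0 depth=1 children=['E', 'C'] left=[] right=['L'] parent=Z
Step 2 (down 1): focus=C path=0/1 depth=2 children=[] left=['E'] right=[] parent=Q
Step 3 (up): focus=Q path=0 depth=1 children=['E', 'C'] left=[] right=['L'] parent=Z
Step 4 (up): focus=Z path=root depth=0 children=['Q', 'L'] (at root)
Step 5 (down 2): INVALID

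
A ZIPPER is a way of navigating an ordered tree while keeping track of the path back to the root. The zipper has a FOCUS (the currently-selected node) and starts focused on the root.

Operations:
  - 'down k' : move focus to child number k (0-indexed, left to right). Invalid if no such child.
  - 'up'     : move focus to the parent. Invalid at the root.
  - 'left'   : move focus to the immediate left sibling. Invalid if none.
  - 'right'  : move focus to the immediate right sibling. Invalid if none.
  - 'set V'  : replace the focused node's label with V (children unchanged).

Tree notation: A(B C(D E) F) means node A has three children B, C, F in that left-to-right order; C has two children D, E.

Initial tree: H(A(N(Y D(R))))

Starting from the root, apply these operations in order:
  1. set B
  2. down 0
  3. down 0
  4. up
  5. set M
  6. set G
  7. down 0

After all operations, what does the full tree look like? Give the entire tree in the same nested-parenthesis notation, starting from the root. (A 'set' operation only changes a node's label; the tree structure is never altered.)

Answer: B(G(N(Y D(R))))

Derivation:
Step 1 (set B): focus=B path=root depth=0 children=['A'] (at root)
Step 2 (down 0): focus=A path=0 depth=1 children=['N'] left=[] right=[] parent=B
Step 3 (down 0): focus=N path=0/0 depth=2 children=['Y', 'D'] left=[] right=[] parent=A
Step 4 (up): focus=A path=0 depth=1 children=['N'] left=[] right=[] parent=B
Step 5 (set M): focus=M path=0 depth=1 children=['N'] left=[] right=[] parent=B
Step 6 (set G): focus=G path=0 depth=1 children=['N'] left=[] right=[] parent=B
Step 7 (down 0): focus=N path=0/0 depth=2 children=['Y', 'D'] left=[] right=[] parent=G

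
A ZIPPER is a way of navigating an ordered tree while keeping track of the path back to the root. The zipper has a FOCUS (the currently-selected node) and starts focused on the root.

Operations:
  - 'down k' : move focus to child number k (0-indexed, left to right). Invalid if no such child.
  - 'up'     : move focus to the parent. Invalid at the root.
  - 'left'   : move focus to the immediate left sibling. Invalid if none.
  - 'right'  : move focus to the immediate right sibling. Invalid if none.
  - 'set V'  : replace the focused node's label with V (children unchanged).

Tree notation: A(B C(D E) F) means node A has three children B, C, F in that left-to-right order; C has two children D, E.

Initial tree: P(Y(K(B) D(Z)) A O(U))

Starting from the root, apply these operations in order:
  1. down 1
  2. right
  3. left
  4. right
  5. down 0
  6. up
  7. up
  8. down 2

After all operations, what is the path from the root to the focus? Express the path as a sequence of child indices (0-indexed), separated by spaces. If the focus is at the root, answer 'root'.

Step 1 (down 1): focus=A path=1 depth=1 children=[] left=['Y'] right=['O'] parent=P
Step 2 (right): focus=O path=2 depth=1 children=['U'] left=['Y', 'A'] right=[] parent=P
Step 3 (left): focus=A path=1 depth=1 children=[] left=['Y'] right=['O'] parent=P
Step 4 (right): focus=O path=2 depth=1 children=['U'] left=['Y', 'A'] right=[] parent=P
Step 5 (down 0): focus=U path=2/0 depth=2 children=[] left=[] right=[] parent=O
Step 6 (up): focus=O path=2 depth=1 children=['U'] left=['Y', 'A'] right=[] parent=P
Step 7 (up): focus=P path=root depth=0 children=['Y', 'A', 'O'] (at root)
Step 8 (down 2): focus=O path=2 depth=1 children=['U'] left=['Y', 'A'] right=[] parent=P

Answer: 2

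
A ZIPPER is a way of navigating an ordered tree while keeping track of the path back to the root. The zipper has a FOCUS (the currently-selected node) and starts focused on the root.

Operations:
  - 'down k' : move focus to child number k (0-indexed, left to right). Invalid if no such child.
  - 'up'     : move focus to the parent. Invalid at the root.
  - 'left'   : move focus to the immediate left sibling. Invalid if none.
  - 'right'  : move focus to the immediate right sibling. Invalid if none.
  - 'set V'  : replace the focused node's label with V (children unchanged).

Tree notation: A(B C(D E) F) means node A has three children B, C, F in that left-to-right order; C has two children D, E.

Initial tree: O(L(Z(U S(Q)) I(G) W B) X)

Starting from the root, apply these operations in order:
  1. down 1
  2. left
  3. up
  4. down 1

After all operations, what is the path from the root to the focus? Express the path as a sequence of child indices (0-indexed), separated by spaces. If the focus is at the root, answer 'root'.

Step 1 (down 1): focus=X path=1 depth=1 children=[] left=['L'] right=[] parent=O
Step 2 (left): focus=L path=0 depth=1 children=['Z', 'I', 'W', 'B'] left=[] right=['X'] parent=O
Step 3 (up): focus=O path=root depth=0 children=['L', 'X'] (at root)
Step 4 (down 1): focus=X path=1 depth=1 children=[] left=['L'] right=[] parent=O

Answer: 1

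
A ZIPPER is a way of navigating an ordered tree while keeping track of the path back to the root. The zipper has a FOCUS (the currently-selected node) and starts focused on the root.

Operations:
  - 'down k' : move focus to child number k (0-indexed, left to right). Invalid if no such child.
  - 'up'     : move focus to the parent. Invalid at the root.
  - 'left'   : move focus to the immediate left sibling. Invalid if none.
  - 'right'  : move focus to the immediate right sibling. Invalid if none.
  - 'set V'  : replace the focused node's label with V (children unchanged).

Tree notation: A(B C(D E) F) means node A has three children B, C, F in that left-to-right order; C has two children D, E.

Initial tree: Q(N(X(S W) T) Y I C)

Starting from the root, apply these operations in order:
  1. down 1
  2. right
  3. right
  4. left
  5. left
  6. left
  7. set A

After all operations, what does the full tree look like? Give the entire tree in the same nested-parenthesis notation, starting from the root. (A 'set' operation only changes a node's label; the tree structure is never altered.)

Step 1 (down 1): focus=Y path=1 depth=1 children=[] left=['N'] right=['I', 'C'] parent=Q
Step 2 (right): focus=I path=2 depth=1 children=[] left=['N', 'Y'] right=['C'] parent=Q
Step 3 (right): focus=C path=3 depth=1 children=[] left=['N', 'Y', 'I'] right=[] parent=Q
Step 4 (left): focus=I path=2 depth=1 children=[] left=['N', 'Y'] right=['C'] parent=Q
Step 5 (left): focus=Y path=1 depth=1 children=[] left=['N'] right=['I', 'C'] parent=Q
Step 6 (left): focus=N path=0 depth=1 children=['X', 'T'] left=[] right=['Y', 'I', 'C'] parent=Q
Step 7 (set A): focus=A path=0 depth=1 children=['X', 'T'] left=[] right=['Y', 'I', 'C'] parent=Q

Answer: Q(A(X(S W) T) Y I C)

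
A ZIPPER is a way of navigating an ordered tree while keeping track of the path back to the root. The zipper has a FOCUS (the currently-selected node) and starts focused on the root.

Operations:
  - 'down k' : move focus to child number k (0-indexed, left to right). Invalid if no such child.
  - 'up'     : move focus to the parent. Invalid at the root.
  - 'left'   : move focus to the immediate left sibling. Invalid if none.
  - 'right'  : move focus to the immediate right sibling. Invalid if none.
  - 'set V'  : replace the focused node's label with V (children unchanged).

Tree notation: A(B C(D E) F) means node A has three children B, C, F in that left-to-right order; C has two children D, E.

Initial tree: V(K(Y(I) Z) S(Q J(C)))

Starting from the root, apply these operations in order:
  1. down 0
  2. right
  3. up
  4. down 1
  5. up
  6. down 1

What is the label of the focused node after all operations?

Answer: S

Derivation:
Step 1 (down 0): focus=K path=0 depth=1 children=['Y', 'Z'] left=[] right=['S'] parent=V
Step 2 (right): focus=S path=1 depth=1 children=['Q', 'J'] left=['K'] right=[] parent=V
Step 3 (up): focus=V path=root depth=0 children=['K', 'S'] (at root)
Step 4 (down 1): focus=S path=1 depth=1 children=['Q', 'J'] left=['K'] right=[] parent=V
Step 5 (up): focus=V path=root depth=0 children=['K', 'S'] (at root)
Step 6 (down 1): focus=S path=1 depth=1 children=['Q', 'J'] left=['K'] right=[] parent=V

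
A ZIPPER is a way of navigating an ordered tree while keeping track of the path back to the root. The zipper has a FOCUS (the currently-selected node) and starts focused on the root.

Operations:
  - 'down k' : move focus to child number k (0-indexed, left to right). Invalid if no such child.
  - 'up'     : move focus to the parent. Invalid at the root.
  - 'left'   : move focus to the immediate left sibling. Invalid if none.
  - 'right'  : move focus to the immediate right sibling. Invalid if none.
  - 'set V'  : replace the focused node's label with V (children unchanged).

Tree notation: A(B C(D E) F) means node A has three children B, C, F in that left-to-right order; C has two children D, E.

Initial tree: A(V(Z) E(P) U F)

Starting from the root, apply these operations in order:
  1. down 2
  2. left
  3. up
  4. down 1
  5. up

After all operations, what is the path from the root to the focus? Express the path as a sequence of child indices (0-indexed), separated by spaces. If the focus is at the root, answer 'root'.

Answer: root

Derivation:
Step 1 (down 2): focus=U path=2 depth=1 children=[] left=['V', 'E'] right=['F'] parent=A
Step 2 (left): focus=E path=1 depth=1 children=['P'] left=['V'] right=['U', 'F'] parent=A
Step 3 (up): focus=A path=root depth=0 children=['V', 'E', 'U', 'F'] (at root)
Step 4 (down 1): focus=E path=1 depth=1 children=['P'] left=['V'] right=['U', 'F'] parent=A
Step 5 (up): focus=A path=root depth=0 children=['V', 'E', 'U', 'F'] (at root)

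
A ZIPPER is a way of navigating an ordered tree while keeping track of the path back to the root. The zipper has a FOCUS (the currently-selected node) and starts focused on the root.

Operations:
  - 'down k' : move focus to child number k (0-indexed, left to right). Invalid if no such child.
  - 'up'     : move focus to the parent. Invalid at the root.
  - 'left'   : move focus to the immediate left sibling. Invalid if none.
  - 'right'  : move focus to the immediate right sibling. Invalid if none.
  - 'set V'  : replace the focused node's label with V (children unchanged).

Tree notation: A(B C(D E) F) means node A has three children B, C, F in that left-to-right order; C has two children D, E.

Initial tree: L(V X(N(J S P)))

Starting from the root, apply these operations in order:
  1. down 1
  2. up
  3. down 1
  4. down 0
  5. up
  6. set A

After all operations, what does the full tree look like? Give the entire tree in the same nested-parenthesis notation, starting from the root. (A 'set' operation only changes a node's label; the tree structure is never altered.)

Answer: L(V A(N(J S P)))

Derivation:
Step 1 (down 1): focus=X path=1 depth=1 children=['N'] left=['V'] right=[] parent=L
Step 2 (up): focus=L path=root depth=0 children=['V', 'X'] (at root)
Step 3 (down 1): focus=X path=1 depth=1 children=['N'] left=['V'] right=[] parent=L
Step 4 (down 0): focus=N path=1/0 depth=2 children=['J', 'S', 'P'] left=[] right=[] parent=X
Step 5 (up): focus=X path=1 depth=1 children=['N'] left=['V'] right=[] parent=L
Step 6 (set A): focus=A path=1 depth=1 children=['N'] left=['V'] right=[] parent=L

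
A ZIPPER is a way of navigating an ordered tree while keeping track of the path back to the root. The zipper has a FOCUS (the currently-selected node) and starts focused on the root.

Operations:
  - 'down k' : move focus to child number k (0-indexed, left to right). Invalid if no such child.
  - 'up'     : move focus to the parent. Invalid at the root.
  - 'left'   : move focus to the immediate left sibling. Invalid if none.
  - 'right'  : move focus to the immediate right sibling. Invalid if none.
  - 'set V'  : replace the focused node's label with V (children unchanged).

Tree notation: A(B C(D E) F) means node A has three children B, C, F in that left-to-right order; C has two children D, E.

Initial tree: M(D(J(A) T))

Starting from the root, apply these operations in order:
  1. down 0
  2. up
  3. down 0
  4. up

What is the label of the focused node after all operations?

Step 1 (down 0): focus=D path=0 depth=1 children=['J', 'T'] left=[] right=[] parent=M
Step 2 (up): focus=M path=root depth=0 children=['D'] (at root)
Step 3 (down 0): focus=D path=0 depth=1 children=['J', 'T'] left=[] right=[] parent=M
Step 4 (up): focus=M path=root depth=0 children=['D'] (at root)

Answer: M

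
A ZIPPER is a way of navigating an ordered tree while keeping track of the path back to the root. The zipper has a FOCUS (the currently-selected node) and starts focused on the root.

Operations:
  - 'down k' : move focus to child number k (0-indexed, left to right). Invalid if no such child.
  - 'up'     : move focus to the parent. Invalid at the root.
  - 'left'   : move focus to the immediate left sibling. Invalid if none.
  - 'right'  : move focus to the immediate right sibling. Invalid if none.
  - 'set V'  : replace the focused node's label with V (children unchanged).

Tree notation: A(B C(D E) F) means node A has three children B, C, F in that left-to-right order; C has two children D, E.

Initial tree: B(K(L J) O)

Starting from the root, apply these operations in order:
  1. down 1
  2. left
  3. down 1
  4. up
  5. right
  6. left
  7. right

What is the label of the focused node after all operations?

Step 1 (down 1): focus=O path=1 depth=1 children=[] left=['K'] right=[] parent=B
Step 2 (left): focus=K path=0 depth=1 children=['L', 'J'] left=[] right=['O'] parent=B
Step 3 (down 1): focus=J path=0/1 depth=2 children=[] left=['L'] right=[] parent=K
Step 4 (up): focus=K path=0 depth=1 children=['L', 'J'] left=[] right=['O'] parent=B
Step 5 (right): focus=O path=1 depth=1 children=[] left=['K'] right=[] parent=B
Step 6 (left): focus=K path=0 depth=1 children=['L', 'J'] left=[] right=['O'] parent=B
Step 7 (right): focus=O path=1 depth=1 children=[] left=['K'] right=[] parent=B

Answer: O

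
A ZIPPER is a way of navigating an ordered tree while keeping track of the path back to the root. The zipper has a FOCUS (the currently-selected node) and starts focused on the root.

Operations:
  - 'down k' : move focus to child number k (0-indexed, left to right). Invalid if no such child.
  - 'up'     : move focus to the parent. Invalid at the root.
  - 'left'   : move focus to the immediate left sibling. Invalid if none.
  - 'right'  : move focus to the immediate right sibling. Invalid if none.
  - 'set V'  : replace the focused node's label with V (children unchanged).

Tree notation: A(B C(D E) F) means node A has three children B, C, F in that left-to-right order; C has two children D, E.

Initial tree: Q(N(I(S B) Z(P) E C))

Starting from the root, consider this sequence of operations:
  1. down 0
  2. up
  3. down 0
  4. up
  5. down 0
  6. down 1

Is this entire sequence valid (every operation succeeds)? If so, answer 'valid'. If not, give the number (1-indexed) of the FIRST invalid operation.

Step 1 (down 0): focus=N path=0 depth=1 children=['I', 'Z', 'E', 'C'] left=[] right=[] parent=Q
Step 2 (up): focus=Q path=root depth=0 children=['N'] (at root)
Step 3 (down 0): focus=N path=0 depth=1 children=['I', 'Z', 'E', 'C'] left=[] right=[] parent=Q
Step 4 (up): focus=Q path=root depth=0 children=['N'] (at root)
Step 5 (down 0): focus=N path=0 depth=1 children=['I', 'Z', 'E', 'C'] left=[] right=[] parent=Q
Step 6 (down 1): focus=Z path=0/1 depth=2 children=['P'] left=['I'] right=['E', 'C'] parent=N

Answer: valid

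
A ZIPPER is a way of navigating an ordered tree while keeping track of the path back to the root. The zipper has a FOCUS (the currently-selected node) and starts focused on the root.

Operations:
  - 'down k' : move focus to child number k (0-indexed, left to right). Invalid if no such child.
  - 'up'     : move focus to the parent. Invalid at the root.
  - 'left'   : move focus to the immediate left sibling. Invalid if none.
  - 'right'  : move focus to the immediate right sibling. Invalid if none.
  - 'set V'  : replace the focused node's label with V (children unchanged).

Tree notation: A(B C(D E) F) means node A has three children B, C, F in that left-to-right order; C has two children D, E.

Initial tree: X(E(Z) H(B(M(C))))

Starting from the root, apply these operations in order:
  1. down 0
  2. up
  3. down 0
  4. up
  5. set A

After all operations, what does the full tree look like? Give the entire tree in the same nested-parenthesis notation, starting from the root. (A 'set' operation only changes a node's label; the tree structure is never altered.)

Step 1 (down 0): focus=E path=0 depth=1 children=['Z'] left=[] right=['H'] parent=X
Step 2 (up): focus=X path=root depth=0 children=['E', 'H'] (at root)
Step 3 (down 0): focus=E path=0 depth=1 children=['Z'] left=[] right=['H'] parent=X
Step 4 (up): focus=X path=root depth=0 children=['E', 'H'] (at root)
Step 5 (set A): focus=A path=root depth=0 children=['E', 'H'] (at root)

Answer: A(E(Z) H(B(M(C))))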